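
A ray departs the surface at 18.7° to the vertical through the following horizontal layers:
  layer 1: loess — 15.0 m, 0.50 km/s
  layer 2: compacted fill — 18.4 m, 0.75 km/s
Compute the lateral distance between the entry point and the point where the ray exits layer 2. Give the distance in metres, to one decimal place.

p = sin θ₁/V₁ = sin 18.7°/0.50 = 6.4123e-01 s/km is conserved through the stack.
Layer 1: θ = 18.70°; offset = 15.0·tan 18.70° = 5.077 m.
Layer 2: sin θ = p·0.75 = 0.4809 → θ = 28.75°; offset = 18.4·tan 28.75° = 10.093 m.
Σ offsets = 15.170 m.

15.2 m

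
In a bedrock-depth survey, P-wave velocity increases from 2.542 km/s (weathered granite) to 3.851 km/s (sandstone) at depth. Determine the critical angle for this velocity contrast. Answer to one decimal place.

At critical incidence the refracted ray runs along the interface (θ₂ = 90°), so sin θ_c = V₁/V₂.
θ_c = arcsin(2.542/3.851) = arcsin 0.6601 = 41.31°.

41.3°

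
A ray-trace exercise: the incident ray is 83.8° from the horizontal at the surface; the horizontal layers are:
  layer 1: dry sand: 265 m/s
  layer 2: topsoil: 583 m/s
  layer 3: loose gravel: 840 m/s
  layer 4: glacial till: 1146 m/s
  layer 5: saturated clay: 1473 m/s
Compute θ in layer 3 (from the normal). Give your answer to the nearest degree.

20°

From the normal: θ₁ = 90° − 83.8° = 6.2°.
Snell's law across each interface conserves sin θ / V, so sin θ_3 = V_3·sin θ₁/V₁.
sin θ_3 = 840 × sin 6.2° / 265 = 0.3423.
θ_3 = arcsin 0.3423 = 20.02°.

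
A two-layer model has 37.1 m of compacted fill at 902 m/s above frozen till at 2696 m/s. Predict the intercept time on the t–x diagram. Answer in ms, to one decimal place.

77.5 ms

tᵢ = 2h·√(V₂²−V₁²)/(V₁V₂).
√(V₂²−V₁²) = √(2696²−902²) = 2540.6 m/s.
tᵢ = 2·37.1·2540.6/(902·2696) = 0.07752 s.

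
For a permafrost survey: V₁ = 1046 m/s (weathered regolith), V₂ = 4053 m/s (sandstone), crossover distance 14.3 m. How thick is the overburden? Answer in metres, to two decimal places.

5.49 m

x_cross = 2h·√((V₂+V₁)/(V₂−V₁)) → h = x_cross / (2·√((V₂+V₁)/(V₂−V₁))).
√((V₂+V₁)/(V₂−V₁)) = √((4053+1046)/(4053−1046)) = 1.3022.
h = 14.3 / (2·1.3022) = 5.49 m.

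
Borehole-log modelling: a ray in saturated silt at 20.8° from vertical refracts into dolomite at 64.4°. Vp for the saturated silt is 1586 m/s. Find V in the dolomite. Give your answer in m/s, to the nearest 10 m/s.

Snell's law: sin 20.8°/V₁ = sin 64.4°/V₂.
V₂ = V₁·sin 64.4°/sin 20.8° = 1586 × 2.5396 = 4027.82 m/s.

4030 m/s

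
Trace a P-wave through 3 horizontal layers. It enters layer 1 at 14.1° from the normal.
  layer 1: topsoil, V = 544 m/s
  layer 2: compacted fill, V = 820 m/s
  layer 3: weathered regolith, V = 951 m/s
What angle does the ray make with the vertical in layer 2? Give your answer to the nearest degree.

Ray parameter p = sin 14.1° / 544 = 4.4782e-04 s/m.
sin θ_2 = p·V_2 = 4.4782e-04 × 820 = 0.3672.
θ_2 = arcsin 0.3672 = 21.54°.

22°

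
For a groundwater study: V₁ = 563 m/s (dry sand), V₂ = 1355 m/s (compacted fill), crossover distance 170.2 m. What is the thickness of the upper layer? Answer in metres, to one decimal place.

54.7 m

h = (x_cross/2)·√((V₂−V₁)/(V₂+V₁)).
(V₂−V₁)/(V₂+V₁) = (1355−563)/(1355+563) = 0.4129; √ = 0.6426.
h = (170.2/2)·0.6426 = 54.68 m.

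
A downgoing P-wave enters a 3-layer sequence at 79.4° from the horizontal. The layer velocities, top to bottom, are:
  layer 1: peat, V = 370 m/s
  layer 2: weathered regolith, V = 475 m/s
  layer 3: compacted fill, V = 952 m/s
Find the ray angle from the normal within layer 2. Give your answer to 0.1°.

13.7°

From the normal: θ₁ = 90° − 79.4° = 10.6°.
Ray parameter p = sin 10.6° / 370 = 4.9717e-04 s/m.
sin θ_2 = p·V_2 = 4.9717e-04 × 475 = 0.2362.
θ_2 = 13.66° from the vertical.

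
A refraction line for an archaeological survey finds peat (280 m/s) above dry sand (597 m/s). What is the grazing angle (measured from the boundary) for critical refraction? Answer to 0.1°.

62.0°

Critical incidence: sin θ_c = V₁/V₂ = 280/597 = 0.4690.
θ_c = arcsin 0.4690 = 27.97°.
Measured from the interface: 90° − 27.97° = 62.03°.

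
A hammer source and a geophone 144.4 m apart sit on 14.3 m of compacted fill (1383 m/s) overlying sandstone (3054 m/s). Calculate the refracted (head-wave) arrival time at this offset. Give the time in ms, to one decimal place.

65.7 ms

t = x/V₂ + 2h·√(V₂²−V₁²)/(V₁V₂).
√(V₂²−V₁²) = √(3054²−1383²) = 2722.9 m/s; delay term = 2·14.3·2722.9/(1383·3054) = 0.01844 s.
t = 144.4/3054 + 0.01844 = 0.06572 s.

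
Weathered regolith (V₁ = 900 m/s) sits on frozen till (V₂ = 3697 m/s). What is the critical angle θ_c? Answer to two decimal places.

At critical incidence the refracted ray runs along the interface (θ₂ = 90°), so sin θ_c = V₁/V₂.
θ_c = arcsin(900/3697) = arcsin 0.2434 = 14.09°.

14.09°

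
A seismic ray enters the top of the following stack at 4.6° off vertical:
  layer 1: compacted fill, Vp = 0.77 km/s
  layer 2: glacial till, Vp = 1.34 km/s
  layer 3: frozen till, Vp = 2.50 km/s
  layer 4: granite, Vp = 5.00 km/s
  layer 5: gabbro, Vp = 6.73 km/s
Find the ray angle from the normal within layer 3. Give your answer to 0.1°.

15.1°

Ray parameter p = sin 4.6° / 0.77 = 1.0415e-01 s/km.
sin θ_3 = p·V_3 = 1.0415e-01 × 2.50 = 0.2604.
θ_3 = arcsin 0.2604 = 15.09°.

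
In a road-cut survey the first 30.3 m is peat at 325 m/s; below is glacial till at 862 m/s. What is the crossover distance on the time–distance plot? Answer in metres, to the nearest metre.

x_cross = 2h·√((V₂+V₁)/(V₂−V₁)).
(V₂+V₁)/(V₂−V₁) = (862+325)/(862−325) = 2.2104; √ = 1.4868.
x_cross = 2·30.3·1.4868 = 90.10 m.

90 m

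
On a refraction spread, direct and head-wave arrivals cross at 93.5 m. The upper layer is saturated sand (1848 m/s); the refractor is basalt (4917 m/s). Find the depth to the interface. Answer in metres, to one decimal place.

h = (x_cross/2)·√((V₂−V₁)/(V₂+V₁)).
(V₂−V₁)/(V₂+V₁) = (4917−1848)/(4917+1848) = 0.4537; √ = 0.6735.
h = (93.5/2)·0.6735 = 31.49 m.

31.5 m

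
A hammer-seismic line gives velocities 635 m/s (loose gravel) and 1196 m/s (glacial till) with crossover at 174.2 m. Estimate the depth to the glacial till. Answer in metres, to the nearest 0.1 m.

x_cross = 2h·√((V₂+V₁)/(V₂−V₁)) → h = x_cross / (2·√((V₂+V₁)/(V₂−V₁))).
√((V₂+V₁)/(V₂−V₁)) = √((1196+635)/(1196−635)) = 1.8066.
h = 174.2 / (2·1.8066) = 48.21 m.

48.2 m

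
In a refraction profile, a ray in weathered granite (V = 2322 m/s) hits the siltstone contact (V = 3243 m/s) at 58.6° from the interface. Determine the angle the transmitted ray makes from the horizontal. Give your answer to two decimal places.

Convert to the normal: θ₁ = 90° − 58.6° = 31.4°.
Snell's law: sin θ₂ = (V₂/V₁)·sin θ₁ = (3243/2322)·sin 31.4° = 0.7277.
θ₂ = sin⁻¹(0.7277) = 46.69° (from vertical).
From the interface: 90° − 46.69° = 43.31°.

43.31°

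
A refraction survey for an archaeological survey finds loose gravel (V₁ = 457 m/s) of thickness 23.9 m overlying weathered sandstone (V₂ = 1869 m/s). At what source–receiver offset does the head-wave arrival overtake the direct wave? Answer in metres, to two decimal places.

61.35 m

x_cross = 2h·√((V₂+V₁)/(V₂−V₁)).
(V₂+V₁)/(V₂−V₁) = (1869+457)/(1869−457) = 1.6473; √ = 1.2835.
x_cross = 2·23.9·1.2835 = 61.35 m.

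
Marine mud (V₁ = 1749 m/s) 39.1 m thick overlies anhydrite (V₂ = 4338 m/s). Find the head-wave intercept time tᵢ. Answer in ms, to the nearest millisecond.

θ_c = arcsin(V₁/V₂) = arcsin(1749/4338) = 23.78°; cos θ_c = 0.9151.
tᵢ = 2h·cos θ_c / V₁ = 2·39.1·0.9151 / 1749 = 0.04092 s.

41 ms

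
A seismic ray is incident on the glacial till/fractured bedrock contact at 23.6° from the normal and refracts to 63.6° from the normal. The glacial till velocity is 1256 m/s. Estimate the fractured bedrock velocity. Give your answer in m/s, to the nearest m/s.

sin 23.6° = 0.4003; sin 63.6° = 0.8957.
V₂ = V₁·(sin θ₂/sin θ₁) = 1256·(0.8957/0.4003) = 2810.08 m/s.

2810 m/s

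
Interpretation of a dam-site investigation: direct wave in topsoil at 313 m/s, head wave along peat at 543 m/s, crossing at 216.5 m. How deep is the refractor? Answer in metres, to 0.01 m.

x_cross = 2h·√((V₂+V₁)/(V₂−V₁)) → h = x_cross / (2·√((V₂+V₁)/(V₂−V₁))).
√((V₂+V₁)/(V₂−V₁)) = √((543+313)/(543−313)) = 1.9292.
h = 216.5 / (2·1.9292) = 56.11 m.

56.11 m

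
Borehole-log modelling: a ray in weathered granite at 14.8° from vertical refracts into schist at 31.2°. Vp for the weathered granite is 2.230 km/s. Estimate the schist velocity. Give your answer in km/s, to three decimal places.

Snell's law: sin 14.8°/V₁ = sin 31.2°/V₂.
V₂ = V₁·sin 31.2°/sin 14.8° = 2.230 × 2.0279 = 4.522 km/s.

4.522 km/s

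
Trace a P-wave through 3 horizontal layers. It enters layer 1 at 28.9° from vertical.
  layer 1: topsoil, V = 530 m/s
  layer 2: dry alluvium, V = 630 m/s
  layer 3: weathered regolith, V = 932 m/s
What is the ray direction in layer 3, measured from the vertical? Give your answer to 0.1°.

58.2°

Ray parameter p = sin 28.9° / 530 = 9.1185e-04 s/m.
sin θ_3 = p·V_3 = 9.1185e-04 × 932 = 0.8498.
θ_3 = arcsin 0.8498 = 58.20°.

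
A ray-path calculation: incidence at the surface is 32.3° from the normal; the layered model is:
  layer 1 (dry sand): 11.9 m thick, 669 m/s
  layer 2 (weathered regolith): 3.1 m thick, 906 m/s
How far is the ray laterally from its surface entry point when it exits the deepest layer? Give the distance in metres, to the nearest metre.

11 m

p = sin θ₁/V₁ = sin 32.3°/669 = 7.9873e-04 s/m is conserved through the stack.
Layer 1: θ = 32.30°; offset = 11.9·tan 32.30° = 7.523 m.
Layer 2: sin θ = p·906 = 0.7237 → θ = 46.36°; offset = 3.1·tan 46.36° = 3.250 m.
Total horizontal offset = 10.773 m.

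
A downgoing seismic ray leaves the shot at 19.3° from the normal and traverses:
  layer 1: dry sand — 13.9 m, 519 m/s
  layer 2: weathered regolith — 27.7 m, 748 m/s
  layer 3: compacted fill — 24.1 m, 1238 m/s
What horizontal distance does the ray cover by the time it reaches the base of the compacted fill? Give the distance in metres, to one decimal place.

50.8 m

Apply Snell's law at each interface; in layer i the horizontal offset is hᵢ·tan θᵢ.
Layer 1: θ = 19.30°; offset = 13.9·tan 19.30° = 4.868 m.
Layer 2: sin θ = 748·sin 19.3°/519 = 0.4763, θ = 28.45°; offset = 27.7·tan 28.45° = 15.007 m.
Layer 3: sin θ = 1238·sin 19.3°/519 = 0.7884, θ = 52.04°; offset = 24.1·tan 52.04° = 30.886 m.
Summing the layer offsets gives 50.761 m.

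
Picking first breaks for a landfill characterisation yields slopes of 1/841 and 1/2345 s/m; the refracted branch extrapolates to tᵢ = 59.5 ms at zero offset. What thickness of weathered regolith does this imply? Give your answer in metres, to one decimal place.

θ_c = arcsin(841/2345) = 21.02°; cos θ_c = 0.9335.
tᵢ = 2h cos θ_c/V₁ ⇒ h = tᵢ·V₁/(2 cos θ_c) = 0.0595·841/(2·0.9335) = 26.80 m.

26.8 m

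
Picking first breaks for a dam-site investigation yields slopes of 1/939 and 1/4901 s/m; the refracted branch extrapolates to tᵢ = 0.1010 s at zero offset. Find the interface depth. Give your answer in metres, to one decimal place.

h = tᵢ·V₁·V₂ / (2·√(V₂²−V₁²)).
√(V₂²−V₁²) = √(4901² − 939²) = 4810.2 m/s.
h = 0.101 s × 939 × 4901 / (2 × 4810.2) = 48.31 m.

48.3 m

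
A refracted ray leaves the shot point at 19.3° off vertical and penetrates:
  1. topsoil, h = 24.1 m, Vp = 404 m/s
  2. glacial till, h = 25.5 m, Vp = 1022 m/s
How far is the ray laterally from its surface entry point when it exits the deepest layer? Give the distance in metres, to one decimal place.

47.3 m

Apply Snell's law at each interface; in layer i the horizontal offset is hᵢ·tan θᵢ.
Layer 1: θ = 19.30°; offset = 24.1·tan 19.30° = 8.440 m.
Layer 2: sin θ = 1022·sin 19.3°/404 = 0.8361, θ = 56.73°; offset = 25.5·tan 56.73° = 38.866 m.
Summing the layer offsets gives 47.305 m.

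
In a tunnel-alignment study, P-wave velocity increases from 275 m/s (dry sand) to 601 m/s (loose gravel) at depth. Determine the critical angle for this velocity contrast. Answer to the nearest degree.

27°

Critical incidence: sin θ_c = V₁/V₂ = 275/601 = 0.4576.
θ_c = arcsin 0.4576 = 27.23°.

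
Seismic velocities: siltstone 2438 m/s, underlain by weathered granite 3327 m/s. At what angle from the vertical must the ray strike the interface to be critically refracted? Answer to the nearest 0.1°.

Critical incidence: sin θ_c = V₁/V₂ = 2438/3327 = 0.7328.
θ_c = arcsin 0.7328 = 47.12°.

47.1°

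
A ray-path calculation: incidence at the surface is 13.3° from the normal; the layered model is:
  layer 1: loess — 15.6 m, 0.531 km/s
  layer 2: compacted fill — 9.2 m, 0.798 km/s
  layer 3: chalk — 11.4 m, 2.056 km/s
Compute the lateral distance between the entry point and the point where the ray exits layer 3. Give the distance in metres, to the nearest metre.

Apply Snell's law at each interface; in layer i the horizontal offset is hᵢ·tan θᵢ.
Layer 1: θ = 13.30°; offset = 15.6·tan 13.30° = 3.688 m.
Layer 2: sin θ = 0.798·sin 13.3°/0.531 = 0.3457, θ = 20.23°; offset = 9.2·tan 20.23° = 3.390 m.
Layer 3: sin θ = 2.056·sin 13.3°/0.531 = 0.8907, θ = 62.97°; offset = 11.4·tan 62.97° = 22.341 m.
Σ offsets = 29.419 m.

29 m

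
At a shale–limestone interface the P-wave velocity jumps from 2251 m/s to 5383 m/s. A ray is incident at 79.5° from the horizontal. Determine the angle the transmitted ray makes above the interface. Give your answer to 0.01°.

64.16°

Convert to the normal: θ₁ = 90° − 79.5° = 10.5°.
Snell's law: sin θ₂ = (V₂/V₁)·sin θ₁ = (5383/2251)·sin 10.5° = 0.4358.
θ₂ = arcsin 0.4358 = 25.84° from the normal.
From the interface: 90° − 25.84° = 64.16°.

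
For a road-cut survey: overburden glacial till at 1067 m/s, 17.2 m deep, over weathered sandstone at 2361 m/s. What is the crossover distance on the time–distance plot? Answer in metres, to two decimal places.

x_cross = 2h·√((V₂+V₁)/(V₂−V₁)).
(V₂+V₁)/(V₂−V₁) = (2361+1067)/(2361−1067) = 2.6491; √ = 1.6276.
x_cross = 2·17.2·1.6276 = 55.99 m.

55.99 m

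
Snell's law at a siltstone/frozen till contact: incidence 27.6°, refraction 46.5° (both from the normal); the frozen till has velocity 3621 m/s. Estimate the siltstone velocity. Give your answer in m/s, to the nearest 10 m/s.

2310 m/s

Snell's law: sin 27.6°/V₁ = sin 46.5°/V₂.
V₁ = V₂·sin 27.6°/sin 46.5° = 3621 × 0.6387 = 2312.73 m/s.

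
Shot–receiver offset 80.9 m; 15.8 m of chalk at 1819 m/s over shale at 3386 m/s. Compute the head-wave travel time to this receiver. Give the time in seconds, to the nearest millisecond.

0.039 s

t = x/V₂ + 2h·√(V₂²−V₁²)/(V₁V₂).
√(V₂²−V₁²) = √(3386²−1819²) = 2855.9 m/s; delay term = 2·15.8·2855.9/(1819·3386) = 0.01465 s.
t = 80.9/3386 + 0.01465 = 0.03855 s.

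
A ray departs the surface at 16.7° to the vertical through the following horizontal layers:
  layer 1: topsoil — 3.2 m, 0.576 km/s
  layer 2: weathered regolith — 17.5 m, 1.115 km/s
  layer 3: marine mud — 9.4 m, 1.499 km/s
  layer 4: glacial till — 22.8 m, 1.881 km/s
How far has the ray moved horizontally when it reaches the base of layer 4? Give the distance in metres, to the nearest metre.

Apply Snell's law at each interface; in layer i the horizontal offset is hᵢ·tan θᵢ.
Layer 1: θ = 16.70°; offset = 3.2·tan 16.70° = 0.960 m.
Layer 2: sin θ = 1.115·sin 16.7°/0.576 = 0.5563, θ = 33.80°; offset = 17.5·tan 33.80° = 11.714 m.
Layer 3: sin θ = 1.499·sin 16.7°/0.576 = 0.7478, θ = 48.40°; offset = 9.4·tan 48.40° = 10.589 m.
Layer 4: sin θ = 1.881·sin 16.7°/0.576 = 0.9384, θ = 69.79°; offset = 22.8·tan 69.79° = 61.924 m.
Summing the layer offsets gives 85.187 m.

85 m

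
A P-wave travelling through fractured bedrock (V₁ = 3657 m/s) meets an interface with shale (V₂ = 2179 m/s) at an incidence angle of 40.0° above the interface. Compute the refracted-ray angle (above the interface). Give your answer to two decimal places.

Angle from the normal: 90° − 40.0° = 50.0°.
Snell's law: sin θ₂ = (V₂/V₁)·sin θ₁ = (2179/3657)·sin 50.0° = 0.4564.
θ₂ = sin⁻¹(0.4564) = 27.16° (from vertical).
From the interface: 90° − 27.16° = 62.84°.

62.84°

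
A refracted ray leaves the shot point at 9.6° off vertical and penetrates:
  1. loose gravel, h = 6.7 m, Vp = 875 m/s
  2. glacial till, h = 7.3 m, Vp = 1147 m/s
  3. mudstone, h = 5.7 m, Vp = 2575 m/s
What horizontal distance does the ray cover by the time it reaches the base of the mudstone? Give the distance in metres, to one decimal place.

Ray parameter p = sin 9.6° / 875 m/s = 1.9059e-04 s/m.
Layer 1: θ = 9.60°; offset = 6.7·tan 9.60° = 1.133 m.
Layer 2: sin θ = p·1147 = 0.2186 → θ = 12.63°; offset = 7.3·tan 12.63° = 1.635 m.
Layer 3: sin θ = p·2575 = 0.4908 → θ = 29.39°; offset = 5.7·tan 29.39° = 3.211 m.
Total horizontal offset = 5.979 m.

6.0 m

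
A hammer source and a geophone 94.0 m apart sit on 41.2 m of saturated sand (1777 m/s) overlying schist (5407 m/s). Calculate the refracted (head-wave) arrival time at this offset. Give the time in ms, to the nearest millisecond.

61 ms

t = x/V₂ + 2h·√(V₂²−V₁²)/(V₁V₂).
√(V₂²−V₁²) = √(5407²−1777²) = 5106.7 m/s; delay term = 2·41.2·5106.7/(1777·5407) = 0.04379 s.
t = 94.0/5407 + 0.04379 = 0.06118 s.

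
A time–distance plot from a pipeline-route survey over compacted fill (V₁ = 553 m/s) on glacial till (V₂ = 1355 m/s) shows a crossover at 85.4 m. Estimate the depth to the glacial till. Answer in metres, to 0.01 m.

27.68 m

x_cross = 2h·√((V₂+V₁)/(V₂−V₁)) → h = x_cross / (2·√((V₂+V₁)/(V₂−V₁))).
√((V₂+V₁)/(V₂−V₁)) = √((1355+553)/(1355−553)) = 1.5424.
h = 85.4 / (2·1.5424) = 27.68 m.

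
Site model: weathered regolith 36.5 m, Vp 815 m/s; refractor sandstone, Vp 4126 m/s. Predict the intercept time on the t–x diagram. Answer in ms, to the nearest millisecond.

θ_c = arcsin(V₁/V₂) = arcsin(815/4126) = 11.39°; cos θ_c = 0.9803.
tᵢ = 2h·cos θ_c / V₁ = 2·36.5·0.9803 / 815 = 0.08781 s.

88 ms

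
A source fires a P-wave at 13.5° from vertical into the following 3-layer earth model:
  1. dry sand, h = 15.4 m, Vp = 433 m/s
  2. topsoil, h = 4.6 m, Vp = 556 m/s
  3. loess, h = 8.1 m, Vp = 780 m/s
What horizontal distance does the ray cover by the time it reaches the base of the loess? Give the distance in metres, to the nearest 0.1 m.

Apply Snell's law at each interface; in layer i the horizontal offset is hᵢ·tan θᵢ.
Layer 1: θ = 13.50°; offset = 15.4·tan 13.50° = 3.697 m.
Layer 2: sin θ = 556·sin 13.5°/433 = 0.2998, θ = 17.44°; offset = 4.6·tan 17.44° = 1.445 m.
Layer 3: sin θ = 780·sin 13.5°/433 = 0.4205, θ = 24.87°; offset = 8.1·tan 24.87° = 3.754 m.
Summing the layer offsets gives 8.897 m.

8.9 m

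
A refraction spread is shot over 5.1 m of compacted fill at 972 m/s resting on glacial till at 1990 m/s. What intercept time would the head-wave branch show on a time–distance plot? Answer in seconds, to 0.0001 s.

0.0092 s

tᵢ = 2h·√(V₂²−V₁²)/(V₁V₂).
√(V₂²−V₁²) = √(1990²−972²) = 1736.5 m/s.
tᵢ = 2·5.1·1736.5/(972·1990) = 0.00916 s.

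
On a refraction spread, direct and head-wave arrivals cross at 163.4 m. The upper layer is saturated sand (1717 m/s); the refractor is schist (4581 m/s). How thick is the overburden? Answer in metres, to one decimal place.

55.1 m

h = (x_cross/2)·√((V₂−V₁)/(V₂+V₁)).
(V₂−V₁)/(V₂+V₁) = (4581−1717)/(4581+1717) = 0.4547; √ = 0.6743.
h = (163.4/2)·0.6743 = 55.09 m.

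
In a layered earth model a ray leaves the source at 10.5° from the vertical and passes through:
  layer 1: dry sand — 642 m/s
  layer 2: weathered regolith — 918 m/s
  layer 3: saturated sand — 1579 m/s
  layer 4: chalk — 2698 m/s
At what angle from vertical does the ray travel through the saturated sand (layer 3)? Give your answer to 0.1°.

26.6°

Ray parameter p = sin 10.5° / 642 = 2.8386e-04 s/m.
sin θ_3 = p·V_3 = 2.8386e-04 × 1579 = 0.4482.
θ_3 = 26.63° from the vertical.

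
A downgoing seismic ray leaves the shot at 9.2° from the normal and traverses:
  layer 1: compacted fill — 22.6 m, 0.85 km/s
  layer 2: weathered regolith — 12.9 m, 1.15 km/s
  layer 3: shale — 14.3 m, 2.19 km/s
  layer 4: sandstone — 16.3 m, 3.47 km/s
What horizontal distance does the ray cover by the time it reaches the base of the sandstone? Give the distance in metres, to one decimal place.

Apply Snell's law at each interface; in layer i the horizontal offset is hᵢ·tan θᵢ.
Layer 1: θ = 9.20°; offset = 22.6·tan 9.20° = 3.660 m.
Layer 2: sin θ = 1.15·sin 9.2°/0.85 = 0.2163, θ = 12.49°; offset = 12.9·tan 12.49° = 2.858 m.
Layer 3: sin θ = 2.19·sin 9.2°/0.85 = 0.4119, θ = 24.33°; offset = 14.3·tan 24.33° = 6.465 m.
Layer 4: sin θ = 3.47·sin 9.2°/0.85 = 0.6527, θ = 40.74°; offset = 16.3·tan 40.74° = 14.042 m.
Total horizontal offset = 27.025 m.

27.0 m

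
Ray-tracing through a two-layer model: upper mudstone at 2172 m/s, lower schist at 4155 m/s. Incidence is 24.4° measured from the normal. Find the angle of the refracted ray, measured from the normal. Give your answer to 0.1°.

52.2°

sin θ₁/V₁ = sin θ₂/V₂ ⇒ sin θ₂ = 4155·sin 24.4°/2172 = 4155·0.4131/2172 = 0.7903.
θ₂ = arcsin 0.7903 = 52.21° from the normal.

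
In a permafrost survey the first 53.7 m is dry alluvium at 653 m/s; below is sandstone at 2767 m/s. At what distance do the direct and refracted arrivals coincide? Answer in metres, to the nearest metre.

137 m

θ_c = arcsin(653/2767) = 13.65°, so cos θ_c = 0.9718 and tᵢ = 2h cos θ_c/V₁ = 0.1598 s.
At crossover x/V₁ = x/V₂ + tᵢ ⇒ x = tᵢ/(1/V₁ − 1/V₂) = 0.15983/(1.5314e-03 − 3.6140e-04) = 136.60 m.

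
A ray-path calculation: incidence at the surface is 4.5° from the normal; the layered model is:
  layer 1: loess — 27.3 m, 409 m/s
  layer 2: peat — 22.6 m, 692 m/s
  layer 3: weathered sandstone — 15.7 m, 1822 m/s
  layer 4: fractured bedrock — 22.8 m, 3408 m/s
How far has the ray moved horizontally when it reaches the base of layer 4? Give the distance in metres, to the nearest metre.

Apply Snell's law at each interface; in layer i the horizontal offset is hᵢ·tan θᵢ.
Layer 1: θ = 4.50°; offset = 27.3·tan 4.50° = 2.149 m.
Layer 2: sin θ = 692·sin 4.5°/409 = 0.1327, θ = 7.63°; offset = 22.6·tan 7.63° = 3.027 m.
Layer 3: sin θ = 1822·sin 4.5°/409 = 0.3495, θ = 20.46°; offset = 15.7·tan 20.46° = 5.857 m.
Layer 4: sin θ = 3408·sin 4.5°/409 = 0.6538, θ = 40.83°; offset = 22.8·tan 40.83° = 19.698 m.
Summing the layer offsets gives 30.731 m.

31 m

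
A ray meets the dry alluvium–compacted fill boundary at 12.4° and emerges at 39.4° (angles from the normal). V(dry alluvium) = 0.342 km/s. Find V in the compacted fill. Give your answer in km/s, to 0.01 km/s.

1.01 km/s

Snell's law: sin 12.4°/V₁ = sin 39.4°/V₂.
V₂ = V₁·sin 39.4°/sin 12.4° = 0.342 × 2.9559 = 1.01 km/s.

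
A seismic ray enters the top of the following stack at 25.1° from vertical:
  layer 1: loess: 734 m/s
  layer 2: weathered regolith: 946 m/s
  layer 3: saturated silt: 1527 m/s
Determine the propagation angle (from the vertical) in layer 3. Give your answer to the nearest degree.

Snell's law across each interface conserves sin θ / V, so sin θ_3 = V_3·sin θ₁/V₁.
sin θ_3 = 1527 × sin 25.1° / 734 = 0.8825.
θ_3 = arcsin 0.8825 = 61.95°.

62°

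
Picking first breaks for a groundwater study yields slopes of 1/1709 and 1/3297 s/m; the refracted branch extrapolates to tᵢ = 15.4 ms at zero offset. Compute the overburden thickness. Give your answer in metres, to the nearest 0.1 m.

h = tᵢ·V₁·V₂ / (2·√(V₂²−V₁²)).
√(V₂²−V₁²) = √(3297² − 1709²) = 2819.5 m/s.
h = 0.0154 s × 1709 × 3297 / (2 × 2819.5) = 15.39 m.

15.4 m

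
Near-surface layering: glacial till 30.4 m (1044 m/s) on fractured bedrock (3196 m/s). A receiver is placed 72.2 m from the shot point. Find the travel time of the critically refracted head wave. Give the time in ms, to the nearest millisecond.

θ_c = arcsin(V₁/V₂) = arcsin(1044/3196) = 19.07°, cos θ_c = 0.9451.
Intercept time tᵢ = 2h cos θ_c / V₁ = 2·30.4·0.9451/1044 = 0.05504 s.
t = x/V₂ + tᵢ = 72.2/3196 + 0.05504 = 0.07763 s.

78 ms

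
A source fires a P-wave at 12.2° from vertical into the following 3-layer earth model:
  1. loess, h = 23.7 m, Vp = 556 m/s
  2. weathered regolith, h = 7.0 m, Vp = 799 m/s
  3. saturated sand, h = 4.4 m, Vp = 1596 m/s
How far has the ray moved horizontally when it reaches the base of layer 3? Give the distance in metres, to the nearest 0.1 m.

10.7 m

p = sin θ₁/V₁ = sin 12.2°/556 = 3.8008e-04 s/m is conserved through the stack.
Layer 1: θ = 12.20°; offset = 23.7·tan 12.20° = 5.124 m.
Layer 2: sin θ = p·799 = 0.3037 → θ = 17.68°; offset = 7.0·tan 17.68° = 2.231 m.
Layer 3: sin θ = p·1596 = 0.6066 → θ = 37.34°; offset = 4.4·tan 37.34° = 3.357 m.
Total horizontal offset = 10.713 m.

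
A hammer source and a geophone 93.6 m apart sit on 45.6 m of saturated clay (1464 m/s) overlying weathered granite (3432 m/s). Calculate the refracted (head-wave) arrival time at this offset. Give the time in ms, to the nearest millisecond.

84 ms

t = x/V₂ + 2h·√(V₂²−V₁²)/(V₁V₂).
√(V₂²−V₁²) = √(3432²−1464²) = 3104.1 m/s; delay term = 2·45.6·3104.1/(1464·3432) = 0.05634 s.
t = 93.6/3432 + 0.05634 = 0.08362 s.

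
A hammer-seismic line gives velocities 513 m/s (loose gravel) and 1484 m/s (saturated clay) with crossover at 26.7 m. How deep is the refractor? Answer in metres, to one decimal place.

x_cross = 2h·√((V₂+V₁)/(V₂−V₁)) → h = x_cross / (2·√((V₂+V₁)/(V₂−V₁))).
√((V₂+V₁)/(V₂−V₁)) = √((1484+513)/(1484−513)) = 1.4341.
h = 26.7 / (2·1.4341) = 9.31 m.

9.3 m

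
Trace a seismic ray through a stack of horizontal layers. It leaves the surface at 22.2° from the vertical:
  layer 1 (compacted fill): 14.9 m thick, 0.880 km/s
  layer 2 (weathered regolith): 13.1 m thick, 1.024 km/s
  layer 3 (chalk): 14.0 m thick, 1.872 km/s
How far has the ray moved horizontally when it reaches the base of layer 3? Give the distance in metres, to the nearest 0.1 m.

31.4 m

Apply Snell's law at each interface; in layer i the horizontal offset is hᵢ·tan θᵢ.
Layer 1: θ = 22.20°; offset = 14.9·tan 22.20° = 6.081 m.
Layer 2: sin θ = 1.024·sin 22.2°/0.880 = 0.4397, θ = 26.08°; offset = 13.1·tan 26.08° = 6.413 m.
Layer 3: sin θ = 1.872·sin 22.2°/0.880 = 0.8038, θ = 53.49°; offset = 14.0·tan 53.49° = 18.914 m.
Total horizontal offset = 31.407 m.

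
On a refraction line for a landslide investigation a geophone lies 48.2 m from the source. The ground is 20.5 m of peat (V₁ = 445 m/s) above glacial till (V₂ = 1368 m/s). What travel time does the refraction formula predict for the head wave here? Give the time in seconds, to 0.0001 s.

t = x/V₂ + 2h·√(V₂²−V₁²)/(V₁V₂).
√(V₂²−V₁²) = √(1368²−445²) = 1293.6 m/s; delay term = 2·20.5·1293.6/(445·1368) = 0.08712 s.
t = 48.2/1368 + 0.08712 = 0.12236 s.

0.1224 s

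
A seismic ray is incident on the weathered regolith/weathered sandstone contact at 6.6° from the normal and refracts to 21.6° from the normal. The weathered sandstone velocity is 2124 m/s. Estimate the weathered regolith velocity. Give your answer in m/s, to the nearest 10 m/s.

660 m/s

sin 6.6° = 0.1149; sin 21.6° = 0.3681.
V₁ = V₂·(sin θ₁/sin θ₂) = 2124·(0.1149/0.3681) = 663.16 m/s.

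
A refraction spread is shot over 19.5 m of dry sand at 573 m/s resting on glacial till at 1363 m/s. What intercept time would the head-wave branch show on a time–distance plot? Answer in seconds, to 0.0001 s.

θ_c = arcsin(V₁/V₂) = arcsin(573/1363) = 24.86°; cos θ_c = 0.9073.
tᵢ = 2h·cos θ_c / V₁ = 2·19.5·0.9073 / 573 = 0.06176 s.

0.0618 s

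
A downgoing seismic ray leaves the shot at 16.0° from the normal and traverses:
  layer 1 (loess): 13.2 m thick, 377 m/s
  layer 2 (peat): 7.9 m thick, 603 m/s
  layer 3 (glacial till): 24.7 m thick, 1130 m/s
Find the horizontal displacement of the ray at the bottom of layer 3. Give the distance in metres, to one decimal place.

43.9 m

p = sin θ₁/V₁ = sin 16.0°/377 = 7.3113e-04 s/m is conserved through the stack.
Layer 1: θ = 16.00°; offset = 13.2·tan 16.00° = 3.785 m.
Layer 2: sin θ = p·603 = 0.4409 → θ = 26.16°; offset = 7.9·tan 26.16° = 3.880 m.
Layer 3: sin θ = p·1130 = 0.8262 → θ = 55.71°; offset = 24.7·tan 55.71° = 36.220 m.
Summing the layer offsets gives 43.886 m.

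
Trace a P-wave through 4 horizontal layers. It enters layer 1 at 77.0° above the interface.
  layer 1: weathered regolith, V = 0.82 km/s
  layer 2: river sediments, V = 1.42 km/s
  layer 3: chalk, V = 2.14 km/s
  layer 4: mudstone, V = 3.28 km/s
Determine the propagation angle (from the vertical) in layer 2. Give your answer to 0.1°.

22.9°

From the normal: θ₁ = 90° − 77.0° = 13.0°.
Ray parameter p = sin 13.0° / 0.82 = 2.7433e-01 s/km.
sin θ_2 = p·V_2 = 2.7433e-01 × 1.42 = 0.3895.
θ_2 = arcsin 0.3895 = 22.93°.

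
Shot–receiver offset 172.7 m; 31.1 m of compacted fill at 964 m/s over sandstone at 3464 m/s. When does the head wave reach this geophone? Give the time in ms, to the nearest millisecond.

112 ms

θ_c = arcsin(V₁/V₂) = arcsin(964/3464) = 16.16°, cos θ_c = 0.9605.
Intercept time tᵢ = 2h cos θ_c / V₁ = 2·31.1·0.9605/964 = 0.06197 s.
t = x/V₂ + tᵢ = 172.7/3464 + 0.06197 = 0.11183 s.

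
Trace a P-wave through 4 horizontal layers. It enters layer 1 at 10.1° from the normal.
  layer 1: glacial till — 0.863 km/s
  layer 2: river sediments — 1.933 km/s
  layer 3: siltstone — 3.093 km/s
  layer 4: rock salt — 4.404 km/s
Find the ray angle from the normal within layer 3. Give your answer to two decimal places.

38.94°

Snell's law across each interface conserves sin θ / V, so sin θ_3 = V_3·sin θ₁/V₁.
sin θ_3 = 3.093 × sin 10.1° / 0.863 = 0.6285.
θ_3 = arcsin 0.6285 = 38.94°.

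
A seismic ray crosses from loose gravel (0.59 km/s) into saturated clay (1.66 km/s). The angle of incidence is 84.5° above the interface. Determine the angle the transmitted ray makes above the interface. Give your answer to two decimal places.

74.36°

Convert to the normal: θ₁ = 90° − 84.5° = 5.5°.
Snell's law: sin θ₂ = (V₂/V₁)·sin θ₁ = (1.66/0.59)·sin 5.5° = 0.2697.
θ₂ = arcsin 0.2697 = 15.64° from the normal.
From the interface: 90° − 15.64° = 74.36°.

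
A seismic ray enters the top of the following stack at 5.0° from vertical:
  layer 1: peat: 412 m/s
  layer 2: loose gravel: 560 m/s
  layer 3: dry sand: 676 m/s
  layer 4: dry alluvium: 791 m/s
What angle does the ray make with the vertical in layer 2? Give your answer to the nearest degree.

7°

Snell's law across each interface conserves sin θ / V, so sin θ_2 = V_2·sin θ₁/V₁.
sin θ_2 = 560 × sin 5.0° / 412 = 0.1185.
θ_2 = arcsin 0.1185 = 6.80°.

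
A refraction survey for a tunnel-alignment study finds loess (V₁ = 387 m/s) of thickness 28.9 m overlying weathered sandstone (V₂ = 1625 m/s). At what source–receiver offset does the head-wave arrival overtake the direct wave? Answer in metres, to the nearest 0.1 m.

x_cross = 2h·√((V₂+V₁)/(V₂−V₁)).
(V₂+V₁)/(V₂−V₁) = (1625+387)/(1625−387) = 1.6252; √ = 1.2748.
x_cross = 2·28.9·1.2748 = 73.69 m.

73.7 m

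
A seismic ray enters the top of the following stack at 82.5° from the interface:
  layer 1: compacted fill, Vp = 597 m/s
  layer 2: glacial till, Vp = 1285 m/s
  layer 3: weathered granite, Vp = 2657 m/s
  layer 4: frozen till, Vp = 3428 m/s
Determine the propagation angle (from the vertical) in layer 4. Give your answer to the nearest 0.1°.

From the normal: θ₁ = 90° − 82.5° = 7.5°.
Snell's law across each interface conserves sin θ / V, so sin θ_4 = V_4·sin θ₁/V₁.
sin θ_4 = 3428 × sin 7.5° / 597 = 0.7495.
θ_4 = arcsin 0.7495 = 48.55°.

48.5°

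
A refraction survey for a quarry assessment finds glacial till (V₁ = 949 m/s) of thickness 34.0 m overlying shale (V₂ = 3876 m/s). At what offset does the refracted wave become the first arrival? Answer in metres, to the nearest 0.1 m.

87.3 m

x_cross = 2h·√((V₂+V₁)/(V₂−V₁)).
(V₂+V₁)/(V₂−V₁) = (3876+949)/(3876−949) = 1.6484; √ = 1.2839.
x_cross = 2·34.0·1.2839 = 87.31 m.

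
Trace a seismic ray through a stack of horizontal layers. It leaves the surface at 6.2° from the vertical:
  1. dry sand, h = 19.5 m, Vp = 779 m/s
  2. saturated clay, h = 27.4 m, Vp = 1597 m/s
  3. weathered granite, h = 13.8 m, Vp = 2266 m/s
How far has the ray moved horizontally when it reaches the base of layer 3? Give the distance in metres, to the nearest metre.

13 m

Apply Snell's law at each interface; in layer i the horizontal offset is hᵢ·tan θᵢ.
Layer 1: θ = 6.20°; offset = 19.5·tan 6.20° = 2.118 m.
Layer 2: sin θ = 1597·sin 6.2°/779 = 0.2214, θ = 12.79°; offset = 27.4·tan 12.79° = 6.221 m.
Layer 3: sin θ = 2266·sin 6.2°/779 = 0.3142, θ = 18.31°; offset = 13.8·tan 18.31° = 4.567 m.
Summing the layer offsets gives 12.906 m.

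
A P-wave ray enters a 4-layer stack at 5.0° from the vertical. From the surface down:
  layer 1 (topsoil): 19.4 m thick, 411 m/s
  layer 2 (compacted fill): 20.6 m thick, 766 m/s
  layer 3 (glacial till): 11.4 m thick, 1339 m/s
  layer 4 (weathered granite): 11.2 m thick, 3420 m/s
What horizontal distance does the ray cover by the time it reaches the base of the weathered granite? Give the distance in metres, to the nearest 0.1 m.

Apply Snell's law at each interface; in layer i the horizontal offset is hᵢ·tan θᵢ.
Layer 1: θ = 5.00°; offset = 19.4·tan 5.00° = 1.697 m.
Layer 2: sin θ = 766·sin 5.0°/411 = 0.1624, θ = 9.35°; offset = 20.6·tan 9.35° = 3.391 m.
Layer 3: sin θ = 1339·sin 5.0°/411 = 0.2839, θ = 16.50°; offset = 11.4·tan 16.50° = 3.376 m.
Layer 4: sin θ = 3420·sin 5.0°/411 = 0.7252, θ = 46.49°; offset = 11.2·tan 46.49° = 11.798 m.
Total horizontal offset = 20.262 m.

20.3 m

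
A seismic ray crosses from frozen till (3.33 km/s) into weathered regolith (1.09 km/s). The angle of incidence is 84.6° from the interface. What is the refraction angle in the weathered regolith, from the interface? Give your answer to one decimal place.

88.2°

Angle from the normal: 90° − 84.6° = 5.4°.
sin θ₁/V₁ = sin θ₂/V₂ ⇒ sin θ₂ = 1.09·sin 5.4°/3.33 = 1.09·0.0941/3.33 = 0.0308.
θ₂ = sin⁻¹(0.0308) = 1.77° (from vertical).
From the interface: 90° − 1.77° = 88.23°.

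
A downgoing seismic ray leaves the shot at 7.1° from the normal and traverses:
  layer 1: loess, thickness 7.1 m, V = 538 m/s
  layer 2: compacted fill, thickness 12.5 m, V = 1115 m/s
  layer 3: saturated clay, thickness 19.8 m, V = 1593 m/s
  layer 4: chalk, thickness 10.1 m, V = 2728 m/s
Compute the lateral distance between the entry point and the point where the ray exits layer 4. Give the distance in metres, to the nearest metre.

Ray parameter p = sin 7.1° / 538 m/s = 2.2974e-04 s/m.
Layer 1: θ = 7.10°; offset = 7.1·tan 7.10° = 0.884 m.
Layer 2: sin θ = p·1115 = 0.2562 → θ = 14.84°; offset = 12.5·tan 14.84° = 3.313 m.
Layer 3: sin θ = p·1593 = 0.3660 → θ = 21.47°; offset = 19.8·tan 21.47° = 7.787 m.
Layer 4: sin θ = p·2728 = 0.6267 → θ = 38.81°; offset = 10.1·tan 38.81° = 8.123 m.
Total horizontal offset = 20.107 m.

20 m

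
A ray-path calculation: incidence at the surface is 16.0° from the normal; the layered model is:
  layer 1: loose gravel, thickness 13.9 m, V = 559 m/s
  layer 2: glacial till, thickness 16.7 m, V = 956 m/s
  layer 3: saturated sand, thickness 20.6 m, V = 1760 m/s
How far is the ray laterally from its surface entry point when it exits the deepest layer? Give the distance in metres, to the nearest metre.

49 m

p = sin θ₁/V₁ = sin 16.0°/559 = 4.9309e-04 s/m is conserved through the stack.
Layer 1: θ = 16.00°; offset = 13.9·tan 16.00° = 3.986 m.
Layer 2: sin θ = p·956 = 0.4714 → θ = 28.12°; offset = 16.7·tan 28.12° = 8.926 m.
Layer 3: sin θ = p·1760 = 0.8678 → θ = 60.21°; offset = 20.6·tan 60.21° = 35.982 m.
Σ offsets = 48.894 m.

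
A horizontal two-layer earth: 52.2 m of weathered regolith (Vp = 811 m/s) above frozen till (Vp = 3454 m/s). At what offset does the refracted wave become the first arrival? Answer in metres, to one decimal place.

θ_c = arcsin(811/3454) = 13.58°, so cos θ_c = 0.9720 and tᵢ = 2h cos θ_c/V₁ = 0.1251 s.
At crossover x/V₁ = x/V₂ + tᵢ ⇒ x = tᵢ/(1/V₁ − 1/V₂) = 0.12513/(1.2330e-03 − 2.8952e-04) = 132.62 m.

132.6 m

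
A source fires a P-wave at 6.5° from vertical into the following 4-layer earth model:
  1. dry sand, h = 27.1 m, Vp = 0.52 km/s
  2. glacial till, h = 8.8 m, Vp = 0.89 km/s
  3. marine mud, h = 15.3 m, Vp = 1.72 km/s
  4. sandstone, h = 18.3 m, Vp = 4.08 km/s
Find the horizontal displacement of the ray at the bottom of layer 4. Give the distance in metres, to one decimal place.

p = sin θ₁/V₁ = sin 6.5°/0.52 = 2.1770e-01 s/km is conserved through the stack.
Layer 1: θ = 6.50°; offset = 27.1·tan 6.50° = 3.088 m.
Layer 2: sin θ = p·0.89 = 0.1938 → θ = 11.17°; offset = 8.8·tan 11.17° = 1.738 m.
Layer 3: sin θ = p·1.72 = 0.3744 → θ = 21.99°; offset = 15.3·tan 21.99° = 6.178 m.
Layer 4: sin θ = p·4.08 = 0.8882 → θ = 62.65°; offset = 18.3·tan 62.65° = 35.379 m.
Total horizontal offset = 46.383 m.

46.4 m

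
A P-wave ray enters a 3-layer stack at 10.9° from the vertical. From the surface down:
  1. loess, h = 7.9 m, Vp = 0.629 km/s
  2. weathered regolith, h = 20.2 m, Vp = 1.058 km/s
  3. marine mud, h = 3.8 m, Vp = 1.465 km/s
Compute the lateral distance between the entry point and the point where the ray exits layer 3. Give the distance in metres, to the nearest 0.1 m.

10.2 m

Apply Snell's law at each interface; in layer i the horizontal offset is hᵢ·tan θᵢ.
Layer 1: θ = 10.90°; offset = 7.9·tan 10.90° = 1.521 m.
Layer 2: sin θ = 1.058·sin 10.9°/0.629 = 0.3181, θ = 18.55°; offset = 20.2·tan 18.55° = 6.777 m.
Layer 3: sin θ = 1.465·sin 10.9°/0.629 = 0.4404, θ = 26.13°; offset = 3.8·tan 26.13° = 1.864 m.
Summing the layer offsets gives 10.162 m.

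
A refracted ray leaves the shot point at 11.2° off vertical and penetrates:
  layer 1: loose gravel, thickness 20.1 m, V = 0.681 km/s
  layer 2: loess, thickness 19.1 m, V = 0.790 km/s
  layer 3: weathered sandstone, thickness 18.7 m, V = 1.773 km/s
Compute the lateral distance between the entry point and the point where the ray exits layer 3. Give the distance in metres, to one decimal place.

Apply Snell's law at each interface; in layer i the horizontal offset is hᵢ·tan θᵢ.
Layer 1: θ = 11.20°; offset = 20.1·tan 11.20° = 3.980 m.
Layer 2: sin θ = 0.790·sin 11.2°/0.681 = 0.2253, θ = 13.02°; offset = 19.1·tan 13.02° = 4.417 m.
Layer 3: sin θ = 1.773·sin 11.2°/0.681 = 0.5057, θ = 30.38°; offset = 18.7·tan 30.38° = 10.961 m.
Summing the layer offsets gives 19.358 m.

19.4 m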